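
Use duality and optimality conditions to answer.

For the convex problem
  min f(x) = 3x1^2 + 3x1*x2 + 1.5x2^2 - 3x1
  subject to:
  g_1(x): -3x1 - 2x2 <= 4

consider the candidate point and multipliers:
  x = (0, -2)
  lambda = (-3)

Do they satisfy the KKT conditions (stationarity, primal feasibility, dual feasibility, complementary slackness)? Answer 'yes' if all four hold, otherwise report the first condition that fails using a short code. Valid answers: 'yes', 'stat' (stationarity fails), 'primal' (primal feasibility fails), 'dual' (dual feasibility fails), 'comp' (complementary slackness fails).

Gradient of f: grad f(x) = Q x + c = (-9, -6)
Constraint values g_i(x) = a_i^T x - b_i:
  g_1((0, -2)) = 0
Stationarity residual: grad f(x) + sum_i lambda_i a_i = (0, 0)
  -> stationarity OK
Primal feasibility (all g_i <= 0): OK
Dual feasibility (all lambda_i >= 0): FAILS
Complementary slackness (lambda_i * g_i(x) = 0 for all i): OK

Verdict: the first failing condition is dual_feasibility -> dual.

dual


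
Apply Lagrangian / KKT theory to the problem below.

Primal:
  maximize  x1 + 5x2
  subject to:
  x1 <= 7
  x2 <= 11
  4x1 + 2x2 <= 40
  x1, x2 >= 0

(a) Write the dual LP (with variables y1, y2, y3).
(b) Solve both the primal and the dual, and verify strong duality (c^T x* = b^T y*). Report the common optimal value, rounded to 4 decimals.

The standard primal-dual pair for 'max c^T x s.t. A x <= b, x >= 0' is:
  Dual:  min b^T y  s.t.  A^T y >= c,  y >= 0.

So the dual LP is:
  minimize  7y1 + 11y2 + 40y3
  subject to:
    y1 + 4y3 >= 1
    y2 + 2y3 >= 5
    y1, y2, y3 >= 0

Solving the primal: x* = (4.5, 11).
  primal value c^T x* = 59.5.
Solving the dual: y* = (0, 4.5, 0.25).
  dual value b^T y* = 59.5.
Strong duality: c^T x* = b^T y*. Confirmed.

59.5


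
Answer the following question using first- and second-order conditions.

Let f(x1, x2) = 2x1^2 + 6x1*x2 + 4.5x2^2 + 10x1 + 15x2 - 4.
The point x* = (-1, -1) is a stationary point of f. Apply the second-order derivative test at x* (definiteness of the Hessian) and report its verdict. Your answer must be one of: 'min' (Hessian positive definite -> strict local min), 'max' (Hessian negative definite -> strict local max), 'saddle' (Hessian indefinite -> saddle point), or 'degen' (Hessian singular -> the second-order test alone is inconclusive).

Compute the Hessian H = grad^2 f:
  H = [[4, 6], [6, 9]]
Verify stationarity: grad f(x*) = H x* + g = (0, 0).
Eigenvalues of H: 0, 13.
H has a zero eigenvalue (singular; positive semidefinite but not definite), so H is neither positive definite, negative definite, nor indefinite. The second-order test alone is inconclusive -> degen.
(Indeed, f is constant along the null direction of H through x*, so x* is not a strict local extremum.)

degen


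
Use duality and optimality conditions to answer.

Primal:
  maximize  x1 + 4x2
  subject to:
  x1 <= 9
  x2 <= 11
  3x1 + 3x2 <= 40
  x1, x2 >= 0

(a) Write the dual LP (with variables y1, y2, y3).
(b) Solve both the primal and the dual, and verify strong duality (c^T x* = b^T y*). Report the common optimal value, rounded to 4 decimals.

The standard primal-dual pair for 'max c^T x s.t. A x <= b, x >= 0' is:
  Dual:  min b^T y  s.t.  A^T y >= c,  y >= 0.

So the dual LP is:
  minimize  9y1 + 11y2 + 40y3
  subject to:
    y1 + 3y3 >= 1
    y2 + 3y3 >= 4
    y1, y2, y3 >= 0

Solving the primal: x* = (2.3333, 11).
  primal value c^T x* = 46.3333.
Solving the dual: y* = (0, 3, 0.3333).
  dual value b^T y* = 46.3333.
Strong duality: c^T x* = b^T y*. Confirmed.

46.3333


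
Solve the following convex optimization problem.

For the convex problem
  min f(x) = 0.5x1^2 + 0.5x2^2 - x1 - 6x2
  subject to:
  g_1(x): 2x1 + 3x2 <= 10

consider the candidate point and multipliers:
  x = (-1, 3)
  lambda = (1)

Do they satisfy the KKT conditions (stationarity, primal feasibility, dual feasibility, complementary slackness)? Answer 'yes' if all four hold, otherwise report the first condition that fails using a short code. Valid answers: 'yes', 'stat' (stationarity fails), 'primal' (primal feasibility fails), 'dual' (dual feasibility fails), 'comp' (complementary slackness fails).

Gradient of f: grad f(x) = Q x + c = (-2, -3)
Constraint values g_i(x) = a_i^T x - b_i:
  g_1((-1, 3)) = -3
Stationarity residual: grad f(x) + sum_i lambda_i a_i = (0, 0)
  -> stationarity OK
Primal feasibility (all g_i <= 0): OK
Dual feasibility (all lambda_i >= 0): OK
Complementary slackness (lambda_i * g_i(x) = 0 for all i): FAILS

Verdict: the first failing condition is complementary_slackness -> comp.

comp


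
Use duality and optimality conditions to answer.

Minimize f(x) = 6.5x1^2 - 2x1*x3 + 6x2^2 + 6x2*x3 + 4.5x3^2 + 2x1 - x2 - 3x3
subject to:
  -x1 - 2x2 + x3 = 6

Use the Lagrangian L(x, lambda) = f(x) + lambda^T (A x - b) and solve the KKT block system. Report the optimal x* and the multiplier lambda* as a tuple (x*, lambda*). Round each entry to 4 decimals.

Form the Lagrangian:
  L(x, lambda) = (1/2) x^T Q x + c^T x + lambda^T (A x - b)
Stationarity (grad_x L = 0): Q x + c + A^T lambda = 0.
Primal feasibility: A x = b.

This gives the KKT block system:
  [ Q   A^T ] [ x     ]   [-c ]
  [ A    0  ] [ lambda ] = [ b ]

Solving the linear system:
  x*      = (-0.2366, -1.8371, 2.0893)
  lambda* = (-5.2545)
  f(x*)   = 13.3114

x* = (-0.2366, -1.8371, 2.0893), lambda* = (-5.2545)


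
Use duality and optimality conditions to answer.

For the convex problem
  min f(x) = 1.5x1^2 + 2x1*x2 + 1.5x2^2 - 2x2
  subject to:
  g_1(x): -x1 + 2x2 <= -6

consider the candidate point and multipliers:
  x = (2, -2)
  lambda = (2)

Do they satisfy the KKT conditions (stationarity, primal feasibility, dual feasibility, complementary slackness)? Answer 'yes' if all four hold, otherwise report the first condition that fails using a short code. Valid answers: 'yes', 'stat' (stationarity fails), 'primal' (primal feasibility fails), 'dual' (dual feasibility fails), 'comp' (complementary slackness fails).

Gradient of f: grad f(x) = Q x + c = (2, -4)
Constraint values g_i(x) = a_i^T x - b_i:
  g_1((2, -2)) = 0
Stationarity residual: grad f(x) + sum_i lambda_i a_i = (0, 0)
  -> stationarity OK
Primal feasibility (all g_i <= 0): OK
Dual feasibility (all lambda_i >= 0): OK
Complementary slackness (lambda_i * g_i(x) = 0 for all i): OK

Verdict: yes, KKT holds.

yes


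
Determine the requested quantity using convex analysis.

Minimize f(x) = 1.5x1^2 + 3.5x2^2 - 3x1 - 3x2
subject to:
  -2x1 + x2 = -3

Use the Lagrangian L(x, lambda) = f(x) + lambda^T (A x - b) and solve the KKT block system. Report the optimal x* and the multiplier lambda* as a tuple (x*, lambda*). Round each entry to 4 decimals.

Form the Lagrangian:
  L(x, lambda) = (1/2) x^T Q x + c^T x + lambda^T (A x - b)
Stationarity (grad_x L = 0): Q x + c + A^T lambda = 0.
Primal feasibility: A x = b.

This gives the KKT block system:
  [ Q   A^T ] [ x     ]   [-c ]
  [ A    0  ] [ lambda ] = [ b ]

Solving the linear system:
  x*      = (1.6452, 0.2903)
  lambda* = (0.9677)
  f(x*)   = -1.4516

x* = (1.6452, 0.2903), lambda* = (0.9677)


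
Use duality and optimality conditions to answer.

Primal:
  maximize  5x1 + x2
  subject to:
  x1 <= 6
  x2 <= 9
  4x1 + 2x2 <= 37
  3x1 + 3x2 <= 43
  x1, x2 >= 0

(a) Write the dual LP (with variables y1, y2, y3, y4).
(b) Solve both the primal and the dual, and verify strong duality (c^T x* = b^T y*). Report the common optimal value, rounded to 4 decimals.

The standard primal-dual pair for 'max c^T x s.t. A x <= b, x >= 0' is:
  Dual:  min b^T y  s.t.  A^T y >= c,  y >= 0.

So the dual LP is:
  minimize  6y1 + 9y2 + 37y3 + 43y4
  subject to:
    y1 + 4y3 + 3y4 >= 5
    y2 + 2y3 + 3y4 >= 1
    y1, y2, y3, y4 >= 0

Solving the primal: x* = (6, 6.5).
  primal value c^T x* = 36.5.
Solving the dual: y* = (3, 0, 0.5, 0).
  dual value b^T y* = 36.5.
Strong duality: c^T x* = b^T y*. Confirmed.

36.5


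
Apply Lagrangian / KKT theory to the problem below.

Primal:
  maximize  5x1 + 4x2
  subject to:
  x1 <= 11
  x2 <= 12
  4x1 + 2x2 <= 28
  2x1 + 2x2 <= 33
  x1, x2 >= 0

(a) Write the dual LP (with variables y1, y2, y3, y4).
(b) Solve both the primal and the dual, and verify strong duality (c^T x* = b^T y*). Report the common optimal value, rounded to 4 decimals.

The standard primal-dual pair for 'max c^T x s.t. A x <= b, x >= 0' is:
  Dual:  min b^T y  s.t.  A^T y >= c,  y >= 0.

So the dual LP is:
  minimize  11y1 + 12y2 + 28y3 + 33y4
  subject to:
    y1 + 4y3 + 2y4 >= 5
    y2 + 2y3 + 2y4 >= 4
    y1, y2, y3, y4 >= 0

Solving the primal: x* = (1, 12).
  primal value c^T x* = 53.
Solving the dual: y* = (0, 1.5, 1.25, 0).
  dual value b^T y* = 53.
Strong duality: c^T x* = b^T y*. Confirmed.

53


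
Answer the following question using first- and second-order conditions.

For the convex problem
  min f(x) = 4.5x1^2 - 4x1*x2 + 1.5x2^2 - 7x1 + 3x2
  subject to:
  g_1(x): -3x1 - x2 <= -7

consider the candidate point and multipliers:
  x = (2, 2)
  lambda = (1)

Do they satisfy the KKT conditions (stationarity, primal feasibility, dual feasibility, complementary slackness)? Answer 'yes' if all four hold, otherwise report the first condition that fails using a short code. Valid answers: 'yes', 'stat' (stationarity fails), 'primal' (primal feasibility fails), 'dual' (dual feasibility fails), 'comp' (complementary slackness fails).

Gradient of f: grad f(x) = Q x + c = (3, 1)
Constraint values g_i(x) = a_i^T x - b_i:
  g_1((2, 2)) = -1
Stationarity residual: grad f(x) + sum_i lambda_i a_i = (0, 0)
  -> stationarity OK
Primal feasibility (all g_i <= 0): OK
Dual feasibility (all lambda_i >= 0): OK
Complementary slackness (lambda_i * g_i(x) = 0 for all i): FAILS

Verdict: the first failing condition is complementary_slackness -> comp.

comp


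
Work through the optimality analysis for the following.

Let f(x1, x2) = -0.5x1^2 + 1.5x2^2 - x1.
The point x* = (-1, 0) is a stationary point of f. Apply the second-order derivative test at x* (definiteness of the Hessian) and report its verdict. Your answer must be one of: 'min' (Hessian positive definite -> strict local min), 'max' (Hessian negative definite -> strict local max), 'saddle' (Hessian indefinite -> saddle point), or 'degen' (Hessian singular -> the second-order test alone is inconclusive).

Compute the Hessian H = grad^2 f:
  H = [[-1, 0], [0, 3]]
Verify stationarity: grad f(x*) = H x* + g = (0, 0).
Eigenvalues of H: -1, 3.
Eigenvalues have mixed signs, so H is indefinite -> x* is a saddle point.

saddle


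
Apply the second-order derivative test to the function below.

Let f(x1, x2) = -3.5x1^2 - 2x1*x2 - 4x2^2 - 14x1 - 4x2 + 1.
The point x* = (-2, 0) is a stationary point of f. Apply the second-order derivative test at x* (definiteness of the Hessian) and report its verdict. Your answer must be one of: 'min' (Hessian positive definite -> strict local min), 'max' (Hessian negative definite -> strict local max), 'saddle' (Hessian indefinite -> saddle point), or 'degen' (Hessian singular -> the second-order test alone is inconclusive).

Compute the Hessian H = grad^2 f:
  H = [[-7, -2], [-2, -8]]
Verify stationarity: grad f(x*) = H x* + g = (0, 0).
Eigenvalues of H: -9.5616, -5.4384.
Both eigenvalues < 0, so H is negative definite -> x* is a strict local max.

max


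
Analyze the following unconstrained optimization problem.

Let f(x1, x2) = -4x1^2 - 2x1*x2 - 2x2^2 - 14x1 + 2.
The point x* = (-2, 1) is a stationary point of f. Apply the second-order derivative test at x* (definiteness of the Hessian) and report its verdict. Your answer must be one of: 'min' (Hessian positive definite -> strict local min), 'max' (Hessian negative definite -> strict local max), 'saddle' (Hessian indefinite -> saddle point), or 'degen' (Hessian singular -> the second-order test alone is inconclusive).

Compute the Hessian H = grad^2 f:
  H = [[-8, -2], [-2, -4]]
Verify stationarity: grad f(x*) = H x* + g = (0, 0).
Eigenvalues of H: -8.8284, -3.1716.
Both eigenvalues < 0, so H is negative definite -> x* is a strict local max.

max


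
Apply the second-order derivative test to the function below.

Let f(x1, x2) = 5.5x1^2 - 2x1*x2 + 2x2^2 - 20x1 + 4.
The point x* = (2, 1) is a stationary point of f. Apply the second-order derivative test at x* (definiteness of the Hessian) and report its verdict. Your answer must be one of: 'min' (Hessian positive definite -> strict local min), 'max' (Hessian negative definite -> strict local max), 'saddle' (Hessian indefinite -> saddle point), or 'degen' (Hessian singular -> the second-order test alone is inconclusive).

Compute the Hessian H = grad^2 f:
  H = [[11, -2], [-2, 4]]
Verify stationarity: grad f(x*) = H x* + g = (0, 0).
Eigenvalues of H: 3.4689, 11.5311.
Both eigenvalues > 0, so H is positive definite -> x* is a strict local min.

min


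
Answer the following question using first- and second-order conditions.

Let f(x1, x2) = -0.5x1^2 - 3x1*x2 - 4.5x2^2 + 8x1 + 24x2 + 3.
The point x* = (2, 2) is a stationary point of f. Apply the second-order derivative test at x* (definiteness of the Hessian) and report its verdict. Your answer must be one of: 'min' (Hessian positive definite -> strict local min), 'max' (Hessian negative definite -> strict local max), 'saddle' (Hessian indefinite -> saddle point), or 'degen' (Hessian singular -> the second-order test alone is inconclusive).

Compute the Hessian H = grad^2 f:
  H = [[-1, -3], [-3, -9]]
Verify stationarity: grad f(x*) = H x* + g = (0, 0).
Eigenvalues of H: -10, 0.
H has a zero eigenvalue (singular; negative semidefinite but not definite), so H is neither positive definite, negative definite, nor indefinite. The second-order test alone is inconclusive -> degen.
(Indeed, f is constant along the null direction of H through x*, so x* is not a strict local extremum.)

degen


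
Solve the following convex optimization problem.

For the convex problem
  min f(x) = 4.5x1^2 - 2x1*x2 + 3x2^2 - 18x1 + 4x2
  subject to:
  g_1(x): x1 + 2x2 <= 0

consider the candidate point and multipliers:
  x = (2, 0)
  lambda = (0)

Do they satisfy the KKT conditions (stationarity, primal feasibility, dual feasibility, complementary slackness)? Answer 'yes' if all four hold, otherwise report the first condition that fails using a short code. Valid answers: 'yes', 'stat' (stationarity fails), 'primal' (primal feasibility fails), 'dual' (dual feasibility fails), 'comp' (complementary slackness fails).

Gradient of f: grad f(x) = Q x + c = (0, 0)
Constraint values g_i(x) = a_i^T x - b_i:
  g_1((2, 0)) = 2
Stationarity residual: grad f(x) + sum_i lambda_i a_i = (0, 0)
  -> stationarity OK
Primal feasibility (all g_i <= 0): FAILS
Dual feasibility (all lambda_i >= 0): OK
Complementary slackness (lambda_i * g_i(x) = 0 for all i): OK

Verdict: the first failing condition is primal_feasibility -> primal.

primal


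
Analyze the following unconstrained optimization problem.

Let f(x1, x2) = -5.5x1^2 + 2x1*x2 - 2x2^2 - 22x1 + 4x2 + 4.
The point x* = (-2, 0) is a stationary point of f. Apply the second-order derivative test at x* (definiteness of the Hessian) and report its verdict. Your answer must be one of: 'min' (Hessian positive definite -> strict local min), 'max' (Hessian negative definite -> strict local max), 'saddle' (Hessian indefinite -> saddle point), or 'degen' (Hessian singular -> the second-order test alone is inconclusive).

Compute the Hessian H = grad^2 f:
  H = [[-11, 2], [2, -4]]
Verify stationarity: grad f(x*) = H x* + g = (0, 0).
Eigenvalues of H: -11.5311, -3.4689.
Both eigenvalues < 0, so H is negative definite -> x* is a strict local max.

max


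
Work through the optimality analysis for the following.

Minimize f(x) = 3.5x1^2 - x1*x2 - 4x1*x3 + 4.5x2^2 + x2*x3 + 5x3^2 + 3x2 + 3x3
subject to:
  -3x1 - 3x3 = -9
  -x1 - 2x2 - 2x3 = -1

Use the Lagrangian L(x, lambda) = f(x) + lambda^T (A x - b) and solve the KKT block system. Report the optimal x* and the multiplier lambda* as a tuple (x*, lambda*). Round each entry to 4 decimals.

Form the Lagrangian:
  L(x, lambda) = (1/2) x^T Q x + c^T x + lambda^T (A x - b)
Stationarity (grad_x L = 0): Q x + c + A^T lambda = 0.
Primal feasibility: A x = b.

This gives the KKT block system:
  [ Q   A^T ] [ x     ]   [-c ]
  [ A    0  ] [ lambda ] = [ b ]

Solving the linear system:
  x*      = (1.9109, -1.5446, 1.0891)
  lambda* = (5.4752, -5.8614)
  f(x*)   = 21.0248

x* = (1.9109, -1.5446, 1.0891), lambda* = (5.4752, -5.8614)


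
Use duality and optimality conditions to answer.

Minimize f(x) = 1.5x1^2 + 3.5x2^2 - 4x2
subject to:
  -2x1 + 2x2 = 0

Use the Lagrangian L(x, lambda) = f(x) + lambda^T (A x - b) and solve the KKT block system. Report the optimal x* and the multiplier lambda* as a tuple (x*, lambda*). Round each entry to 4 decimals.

Form the Lagrangian:
  L(x, lambda) = (1/2) x^T Q x + c^T x + lambda^T (A x - b)
Stationarity (grad_x L = 0): Q x + c + A^T lambda = 0.
Primal feasibility: A x = b.

This gives the KKT block system:
  [ Q   A^T ] [ x     ]   [-c ]
  [ A    0  ] [ lambda ] = [ b ]

Solving the linear system:
  x*      = (0.4, 0.4)
  lambda* = (0.6)
  f(x*)   = -0.8

x* = (0.4, 0.4), lambda* = (0.6)


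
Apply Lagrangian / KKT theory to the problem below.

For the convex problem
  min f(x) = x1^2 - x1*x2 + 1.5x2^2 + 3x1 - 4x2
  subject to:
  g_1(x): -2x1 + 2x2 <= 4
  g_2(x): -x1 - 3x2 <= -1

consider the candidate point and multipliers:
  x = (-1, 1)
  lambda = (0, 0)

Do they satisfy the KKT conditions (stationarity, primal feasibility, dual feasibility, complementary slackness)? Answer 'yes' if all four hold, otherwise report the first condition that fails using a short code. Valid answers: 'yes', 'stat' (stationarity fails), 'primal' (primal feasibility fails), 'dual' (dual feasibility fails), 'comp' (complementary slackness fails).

Gradient of f: grad f(x) = Q x + c = (0, 0)
Constraint values g_i(x) = a_i^T x - b_i:
  g_1((-1, 1)) = 0
  g_2((-1, 1)) = -1
Stationarity residual: grad f(x) + sum_i lambda_i a_i = (0, 0)
  -> stationarity OK
Primal feasibility (all g_i <= 0): OK
Dual feasibility (all lambda_i >= 0): OK
Complementary slackness (lambda_i * g_i(x) = 0 for all i): OK

Verdict: yes, KKT holds.

yes


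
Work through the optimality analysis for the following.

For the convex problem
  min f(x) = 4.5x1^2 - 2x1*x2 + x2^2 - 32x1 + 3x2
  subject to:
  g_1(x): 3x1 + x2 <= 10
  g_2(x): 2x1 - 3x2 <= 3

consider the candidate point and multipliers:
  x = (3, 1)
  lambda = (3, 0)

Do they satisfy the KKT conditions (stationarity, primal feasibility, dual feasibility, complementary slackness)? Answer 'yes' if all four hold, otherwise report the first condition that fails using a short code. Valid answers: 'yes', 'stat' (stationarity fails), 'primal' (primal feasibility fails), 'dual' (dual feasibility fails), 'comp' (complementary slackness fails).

Gradient of f: grad f(x) = Q x + c = (-7, -1)
Constraint values g_i(x) = a_i^T x - b_i:
  g_1((3, 1)) = 0
  g_2((3, 1)) = 0
Stationarity residual: grad f(x) + sum_i lambda_i a_i = (2, 2)
  -> stationarity FAILS
Primal feasibility (all g_i <= 0): OK
Dual feasibility (all lambda_i >= 0): OK
Complementary slackness (lambda_i * g_i(x) = 0 for all i): OK

Verdict: the first failing condition is stationarity -> stat.

stat


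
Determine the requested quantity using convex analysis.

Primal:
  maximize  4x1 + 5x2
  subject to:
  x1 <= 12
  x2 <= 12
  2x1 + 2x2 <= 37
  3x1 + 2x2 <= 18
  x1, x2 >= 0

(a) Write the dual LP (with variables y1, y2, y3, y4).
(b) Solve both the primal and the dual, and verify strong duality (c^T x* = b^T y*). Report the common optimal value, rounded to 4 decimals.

The standard primal-dual pair for 'max c^T x s.t. A x <= b, x >= 0' is:
  Dual:  min b^T y  s.t.  A^T y >= c,  y >= 0.

So the dual LP is:
  minimize  12y1 + 12y2 + 37y3 + 18y4
  subject to:
    y1 + 2y3 + 3y4 >= 4
    y2 + 2y3 + 2y4 >= 5
    y1, y2, y3, y4 >= 0

Solving the primal: x* = (0, 9).
  primal value c^T x* = 45.
Solving the dual: y* = (0, 0, 0, 2.5).
  dual value b^T y* = 45.
Strong duality: c^T x* = b^T y*. Confirmed.

45


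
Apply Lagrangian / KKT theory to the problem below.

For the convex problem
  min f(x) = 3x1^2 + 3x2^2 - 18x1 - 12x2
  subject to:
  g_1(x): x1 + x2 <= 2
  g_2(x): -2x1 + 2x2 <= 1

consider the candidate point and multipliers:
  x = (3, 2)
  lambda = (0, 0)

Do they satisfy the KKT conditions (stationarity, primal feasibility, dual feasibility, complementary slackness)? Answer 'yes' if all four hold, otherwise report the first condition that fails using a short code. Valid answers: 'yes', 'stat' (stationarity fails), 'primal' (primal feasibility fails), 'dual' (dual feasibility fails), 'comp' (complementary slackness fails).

Gradient of f: grad f(x) = Q x + c = (0, 0)
Constraint values g_i(x) = a_i^T x - b_i:
  g_1((3, 2)) = 3
  g_2((3, 2)) = -3
Stationarity residual: grad f(x) + sum_i lambda_i a_i = (0, 0)
  -> stationarity OK
Primal feasibility (all g_i <= 0): FAILS
Dual feasibility (all lambda_i >= 0): OK
Complementary slackness (lambda_i * g_i(x) = 0 for all i): OK

Verdict: the first failing condition is primal_feasibility -> primal.

primal


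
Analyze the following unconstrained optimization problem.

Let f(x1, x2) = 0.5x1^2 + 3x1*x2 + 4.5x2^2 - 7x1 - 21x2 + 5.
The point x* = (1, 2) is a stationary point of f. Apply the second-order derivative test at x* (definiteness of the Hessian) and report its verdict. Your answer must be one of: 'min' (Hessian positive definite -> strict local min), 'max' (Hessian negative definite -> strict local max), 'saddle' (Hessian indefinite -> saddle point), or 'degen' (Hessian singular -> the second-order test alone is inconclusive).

Compute the Hessian H = grad^2 f:
  H = [[1, 3], [3, 9]]
Verify stationarity: grad f(x*) = H x* + g = (0, 0).
Eigenvalues of H: 0, 10.
H has a zero eigenvalue (singular; positive semidefinite but not definite), so H is neither positive definite, negative definite, nor indefinite. The second-order test alone is inconclusive -> degen.
(Indeed, f is constant along the null direction of H through x*, so x* is not a strict local extremum.)

degen


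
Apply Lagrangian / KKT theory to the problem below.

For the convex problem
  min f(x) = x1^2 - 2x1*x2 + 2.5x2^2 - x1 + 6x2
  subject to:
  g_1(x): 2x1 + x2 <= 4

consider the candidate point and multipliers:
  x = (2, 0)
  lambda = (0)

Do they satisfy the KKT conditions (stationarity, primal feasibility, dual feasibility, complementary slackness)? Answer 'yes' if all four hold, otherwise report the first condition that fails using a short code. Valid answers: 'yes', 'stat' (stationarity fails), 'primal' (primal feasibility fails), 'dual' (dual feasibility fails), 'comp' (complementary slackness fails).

Gradient of f: grad f(x) = Q x + c = (3, 2)
Constraint values g_i(x) = a_i^T x - b_i:
  g_1((2, 0)) = 0
Stationarity residual: grad f(x) + sum_i lambda_i a_i = (3, 2)
  -> stationarity FAILS
Primal feasibility (all g_i <= 0): OK
Dual feasibility (all lambda_i >= 0): OK
Complementary slackness (lambda_i * g_i(x) = 0 for all i): OK

Verdict: the first failing condition is stationarity -> stat.

stat


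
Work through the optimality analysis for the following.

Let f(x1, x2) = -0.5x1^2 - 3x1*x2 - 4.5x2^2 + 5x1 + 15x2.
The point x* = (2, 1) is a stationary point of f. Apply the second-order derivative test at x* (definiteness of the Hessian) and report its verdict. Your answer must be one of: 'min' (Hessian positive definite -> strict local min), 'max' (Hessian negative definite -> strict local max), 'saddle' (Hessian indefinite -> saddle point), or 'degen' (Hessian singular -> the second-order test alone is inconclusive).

Compute the Hessian H = grad^2 f:
  H = [[-1, -3], [-3, -9]]
Verify stationarity: grad f(x*) = H x* + g = (0, 0).
Eigenvalues of H: -10, 0.
H has a zero eigenvalue (singular; negative semidefinite but not definite), so H is neither positive definite, negative definite, nor indefinite. The second-order test alone is inconclusive -> degen.
(Indeed, f is constant along the null direction of H through x*, so x* is not a strict local extremum.)

degen


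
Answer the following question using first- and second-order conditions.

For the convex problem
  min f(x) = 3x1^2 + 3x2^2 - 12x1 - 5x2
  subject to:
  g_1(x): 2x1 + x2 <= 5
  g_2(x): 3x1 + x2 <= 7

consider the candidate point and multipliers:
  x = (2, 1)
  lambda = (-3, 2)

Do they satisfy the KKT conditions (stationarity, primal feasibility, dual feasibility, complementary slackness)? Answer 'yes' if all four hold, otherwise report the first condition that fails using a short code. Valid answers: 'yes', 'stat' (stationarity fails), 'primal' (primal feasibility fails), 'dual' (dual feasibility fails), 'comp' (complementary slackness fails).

Gradient of f: grad f(x) = Q x + c = (0, 1)
Constraint values g_i(x) = a_i^T x - b_i:
  g_1((2, 1)) = 0
  g_2((2, 1)) = 0
Stationarity residual: grad f(x) + sum_i lambda_i a_i = (0, 0)
  -> stationarity OK
Primal feasibility (all g_i <= 0): OK
Dual feasibility (all lambda_i >= 0): FAILS
Complementary slackness (lambda_i * g_i(x) = 0 for all i): OK

Verdict: the first failing condition is dual_feasibility -> dual.

dual


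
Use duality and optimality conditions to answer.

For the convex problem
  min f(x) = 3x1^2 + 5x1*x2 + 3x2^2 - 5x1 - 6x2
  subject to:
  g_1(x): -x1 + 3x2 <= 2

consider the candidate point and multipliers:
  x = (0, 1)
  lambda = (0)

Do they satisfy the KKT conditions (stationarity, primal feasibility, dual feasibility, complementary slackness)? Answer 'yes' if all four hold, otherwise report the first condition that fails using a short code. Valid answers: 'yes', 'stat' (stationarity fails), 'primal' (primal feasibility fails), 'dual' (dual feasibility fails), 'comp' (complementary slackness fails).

Gradient of f: grad f(x) = Q x + c = (0, 0)
Constraint values g_i(x) = a_i^T x - b_i:
  g_1((0, 1)) = 1
Stationarity residual: grad f(x) + sum_i lambda_i a_i = (0, 0)
  -> stationarity OK
Primal feasibility (all g_i <= 0): FAILS
Dual feasibility (all lambda_i >= 0): OK
Complementary slackness (lambda_i * g_i(x) = 0 for all i): OK

Verdict: the first failing condition is primal_feasibility -> primal.

primal


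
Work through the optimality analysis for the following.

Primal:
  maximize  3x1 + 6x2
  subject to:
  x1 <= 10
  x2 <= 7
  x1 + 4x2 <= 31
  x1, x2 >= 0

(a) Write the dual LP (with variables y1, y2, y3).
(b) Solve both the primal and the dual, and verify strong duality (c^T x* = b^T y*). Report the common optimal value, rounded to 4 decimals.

The standard primal-dual pair for 'max c^T x s.t. A x <= b, x >= 0' is:
  Dual:  min b^T y  s.t.  A^T y >= c,  y >= 0.

So the dual LP is:
  minimize  10y1 + 7y2 + 31y3
  subject to:
    y1 + y3 >= 3
    y2 + 4y3 >= 6
    y1, y2, y3 >= 0

Solving the primal: x* = (10, 5.25).
  primal value c^T x* = 61.5.
Solving the dual: y* = (1.5, 0, 1.5).
  dual value b^T y* = 61.5.
Strong duality: c^T x* = b^T y*. Confirmed.

61.5


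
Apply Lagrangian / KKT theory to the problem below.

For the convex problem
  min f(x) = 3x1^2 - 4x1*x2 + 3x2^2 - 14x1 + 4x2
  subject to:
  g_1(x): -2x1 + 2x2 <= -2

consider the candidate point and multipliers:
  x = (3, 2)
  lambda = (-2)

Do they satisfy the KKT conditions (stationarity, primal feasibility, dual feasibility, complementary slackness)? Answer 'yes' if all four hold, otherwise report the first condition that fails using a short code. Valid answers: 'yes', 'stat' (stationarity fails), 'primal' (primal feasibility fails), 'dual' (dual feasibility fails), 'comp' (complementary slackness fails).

Gradient of f: grad f(x) = Q x + c = (-4, 4)
Constraint values g_i(x) = a_i^T x - b_i:
  g_1((3, 2)) = 0
Stationarity residual: grad f(x) + sum_i lambda_i a_i = (0, 0)
  -> stationarity OK
Primal feasibility (all g_i <= 0): OK
Dual feasibility (all lambda_i >= 0): FAILS
Complementary slackness (lambda_i * g_i(x) = 0 for all i): OK

Verdict: the first failing condition is dual_feasibility -> dual.

dual


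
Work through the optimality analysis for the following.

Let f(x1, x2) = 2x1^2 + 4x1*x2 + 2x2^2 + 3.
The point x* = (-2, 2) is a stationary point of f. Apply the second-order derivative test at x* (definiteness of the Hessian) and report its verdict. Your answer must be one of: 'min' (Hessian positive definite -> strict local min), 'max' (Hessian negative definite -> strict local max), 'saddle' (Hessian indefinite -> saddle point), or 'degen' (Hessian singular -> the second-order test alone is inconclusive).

Compute the Hessian H = grad^2 f:
  H = [[4, 4], [4, 4]]
Verify stationarity: grad f(x*) = H x* + g = (0, 0).
Eigenvalues of H: 0, 8.
H has a zero eigenvalue (singular; positive semidefinite but not definite), so H is neither positive definite, negative definite, nor indefinite. The second-order test alone is inconclusive -> degen.
(Indeed, f is constant along the null direction of H through x*, so x* is not a strict local extremum.)

degen


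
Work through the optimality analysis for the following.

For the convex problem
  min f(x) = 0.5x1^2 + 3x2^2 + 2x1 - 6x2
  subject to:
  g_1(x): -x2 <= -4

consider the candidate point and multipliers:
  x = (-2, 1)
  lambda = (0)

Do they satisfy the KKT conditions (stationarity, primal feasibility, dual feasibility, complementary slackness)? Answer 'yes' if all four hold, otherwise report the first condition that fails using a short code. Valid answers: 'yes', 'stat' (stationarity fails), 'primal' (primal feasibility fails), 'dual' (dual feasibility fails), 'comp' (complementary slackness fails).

Gradient of f: grad f(x) = Q x + c = (0, 0)
Constraint values g_i(x) = a_i^T x - b_i:
  g_1((-2, 1)) = 3
Stationarity residual: grad f(x) + sum_i lambda_i a_i = (0, 0)
  -> stationarity OK
Primal feasibility (all g_i <= 0): FAILS
Dual feasibility (all lambda_i >= 0): OK
Complementary slackness (lambda_i * g_i(x) = 0 for all i): OK

Verdict: the first failing condition is primal_feasibility -> primal.

primal


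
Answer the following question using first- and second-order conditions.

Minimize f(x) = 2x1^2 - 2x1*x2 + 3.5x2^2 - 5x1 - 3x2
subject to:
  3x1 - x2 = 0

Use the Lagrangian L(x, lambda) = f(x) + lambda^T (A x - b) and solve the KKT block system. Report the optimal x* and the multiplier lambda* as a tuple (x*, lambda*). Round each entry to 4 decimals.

Form the Lagrangian:
  L(x, lambda) = (1/2) x^T Q x + c^T x + lambda^T (A x - b)
Stationarity (grad_x L = 0): Q x + c + A^T lambda = 0.
Primal feasibility: A x = b.

This gives the KKT block system:
  [ Q   A^T ] [ x     ]   [-c ]
  [ A    0  ] [ lambda ] = [ b ]

Solving the linear system:
  x*      = (0.2545, 0.7636)
  lambda* = (1.8364)
  f(x*)   = -1.7818

x* = (0.2545, 0.7636), lambda* = (1.8364)


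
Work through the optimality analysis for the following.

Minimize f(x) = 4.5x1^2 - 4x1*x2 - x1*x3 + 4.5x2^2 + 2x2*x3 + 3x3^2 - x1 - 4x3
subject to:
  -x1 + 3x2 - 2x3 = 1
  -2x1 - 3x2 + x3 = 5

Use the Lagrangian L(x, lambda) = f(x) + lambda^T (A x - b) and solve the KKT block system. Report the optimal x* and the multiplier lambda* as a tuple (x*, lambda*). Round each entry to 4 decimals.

Form the Lagrangian:
  L(x, lambda) = (1/2) x^T Q x + c^T x + lambda^T (A x - b)
Stationarity (grad_x L = 0): Q x + c + A^T lambda = 0.
Primal feasibility: A x = b.

This gives the KKT block system:
  [ Q   A^T ] [ x     ]   [-c ]
  [ A    0  ] [ lambda ] = [ b ]

Solving the linear system:
  x*      = (-1.8586, -0.5689, -0.4241)
  lambda* = (-5.3351, -4.8464)
  f(x*)   = 16.5611

x* = (-1.8586, -0.5689, -0.4241), lambda* = (-5.3351, -4.8464)


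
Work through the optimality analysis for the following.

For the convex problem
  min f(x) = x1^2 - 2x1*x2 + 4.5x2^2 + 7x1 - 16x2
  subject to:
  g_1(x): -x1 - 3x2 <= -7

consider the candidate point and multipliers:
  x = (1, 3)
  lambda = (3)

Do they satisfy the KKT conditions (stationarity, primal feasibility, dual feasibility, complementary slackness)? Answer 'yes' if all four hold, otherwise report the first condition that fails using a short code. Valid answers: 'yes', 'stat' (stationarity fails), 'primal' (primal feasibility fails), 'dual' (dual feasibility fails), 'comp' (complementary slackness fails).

Gradient of f: grad f(x) = Q x + c = (3, 9)
Constraint values g_i(x) = a_i^T x - b_i:
  g_1((1, 3)) = -3
Stationarity residual: grad f(x) + sum_i lambda_i a_i = (0, 0)
  -> stationarity OK
Primal feasibility (all g_i <= 0): OK
Dual feasibility (all lambda_i >= 0): OK
Complementary slackness (lambda_i * g_i(x) = 0 for all i): FAILS

Verdict: the first failing condition is complementary_slackness -> comp.

comp


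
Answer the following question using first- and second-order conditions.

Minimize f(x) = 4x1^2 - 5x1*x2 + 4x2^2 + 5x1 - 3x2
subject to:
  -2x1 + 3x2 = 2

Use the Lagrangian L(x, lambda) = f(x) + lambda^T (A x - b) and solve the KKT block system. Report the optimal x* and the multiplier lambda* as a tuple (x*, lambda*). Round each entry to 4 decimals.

Form the Lagrangian:
  L(x, lambda) = (1/2) x^T Q x + c^T x + lambda^T (A x - b)
Stationarity (grad_x L = 0): Q x + c + A^T lambda = 0.
Primal feasibility: A x = b.

This gives the KKT block system:
  [ Q   A^T ] [ x     ]   [-c ]
  [ A    0  ] [ lambda ] = [ b ]

Solving the linear system:
  x*      = (-0.6591, 0.2273)
  lambda* = (-0.7045)
  f(x*)   = -1.2841

x* = (-0.6591, 0.2273), lambda* = (-0.7045)


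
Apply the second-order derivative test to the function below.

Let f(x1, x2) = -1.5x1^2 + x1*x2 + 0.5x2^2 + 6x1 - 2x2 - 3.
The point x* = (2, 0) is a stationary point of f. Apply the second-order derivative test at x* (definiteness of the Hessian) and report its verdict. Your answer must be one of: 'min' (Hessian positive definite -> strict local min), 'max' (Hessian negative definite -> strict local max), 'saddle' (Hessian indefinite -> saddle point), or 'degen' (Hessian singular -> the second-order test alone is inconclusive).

Compute the Hessian H = grad^2 f:
  H = [[-3, 1], [1, 1]]
Verify stationarity: grad f(x*) = H x* + g = (0, 0).
Eigenvalues of H: -3.2361, 1.2361.
Eigenvalues have mixed signs, so H is indefinite -> x* is a saddle point.

saddle


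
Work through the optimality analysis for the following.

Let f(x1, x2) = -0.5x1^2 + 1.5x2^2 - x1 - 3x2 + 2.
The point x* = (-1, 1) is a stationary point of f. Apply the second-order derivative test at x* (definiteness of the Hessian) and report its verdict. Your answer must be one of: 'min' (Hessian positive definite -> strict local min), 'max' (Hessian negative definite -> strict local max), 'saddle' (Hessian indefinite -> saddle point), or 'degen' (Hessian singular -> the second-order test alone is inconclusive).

Compute the Hessian H = grad^2 f:
  H = [[-1, 0], [0, 3]]
Verify stationarity: grad f(x*) = H x* + g = (0, 0).
Eigenvalues of H: -1, 3.
Eigenvalues have mixed signs, so H is indefinite -> x* is a saddle point.

saddle


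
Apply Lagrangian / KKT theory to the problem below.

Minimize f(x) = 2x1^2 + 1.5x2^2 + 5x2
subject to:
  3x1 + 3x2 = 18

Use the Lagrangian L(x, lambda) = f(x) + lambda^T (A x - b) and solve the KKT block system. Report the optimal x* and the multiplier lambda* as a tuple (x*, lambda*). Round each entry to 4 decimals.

Form the Lagrangian:
  L(x, lambda) = (1/2) x^T Q x + c^T x + lambda^T (A x - b)
Stationarity (grad_x L = 0): Q x + c + A^T lambda = 0.
Primal feasibility: A x = b.

This gives the KKT block system:
  [ Q   A^T ] [ x     ]   [-c ]
  [ A    0  ] [ lambda ] = [ b ]

Solving the linear system:
  x*      = (3.2857, 2.7143)
  lambda* = (-4.381)
  f(x*)   = 46.2143

x* = (3.2857, 2.7143), lambda* = (-4.381)


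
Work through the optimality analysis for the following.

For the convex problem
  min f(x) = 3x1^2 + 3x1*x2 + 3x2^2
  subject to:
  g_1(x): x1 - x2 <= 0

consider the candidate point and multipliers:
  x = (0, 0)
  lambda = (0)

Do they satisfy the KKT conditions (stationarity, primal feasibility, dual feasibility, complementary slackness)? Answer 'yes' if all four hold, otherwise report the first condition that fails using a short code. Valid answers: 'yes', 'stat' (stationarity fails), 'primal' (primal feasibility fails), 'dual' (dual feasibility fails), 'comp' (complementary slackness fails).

Gradient of f: grad f(x) = Q x + c = (0, 0)
Constraint values g_i(x) = a_i^T x - b_i:
  g_1((0, 0)) = 0
Stationarity residual: grad f(x) + sum_i lambda_i a_i = (0, 0)
  -> stationarity OK
Primal feasibility (all g_i <= 0): OK
Dual feasibility (all lambda_i >= 0): OK
Complementary slackness (lambda_i * g_i(x) = 0 for all i): OK

Verdict: yes, KKT holds.

yes


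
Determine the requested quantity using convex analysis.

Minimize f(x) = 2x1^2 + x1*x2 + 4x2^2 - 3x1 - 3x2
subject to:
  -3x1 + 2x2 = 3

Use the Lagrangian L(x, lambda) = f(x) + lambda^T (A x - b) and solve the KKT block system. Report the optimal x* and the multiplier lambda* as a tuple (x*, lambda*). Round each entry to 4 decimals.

Form the Lagrangian:
  L(x, lambda) = (1/2) x^T Q x + c^T x + lambda^T (A x - b)
Stationarity (grad_x L = 0): Q x + c + A^T lambda = 0.
Primal feasibility: A x = b.

This gives the KKT block system:
  [ Q   A^T ] [ x     ]   [-c ]
  [ A    0  ] [ lambda ] = [ b ]

Solving the linear system:
  x*      = (-0.48, 0.78)
  lambda* = (-1.38)
  f(x*)   = 1.62

x* = (-0.48, 0.78), lambda* = (-1.38)


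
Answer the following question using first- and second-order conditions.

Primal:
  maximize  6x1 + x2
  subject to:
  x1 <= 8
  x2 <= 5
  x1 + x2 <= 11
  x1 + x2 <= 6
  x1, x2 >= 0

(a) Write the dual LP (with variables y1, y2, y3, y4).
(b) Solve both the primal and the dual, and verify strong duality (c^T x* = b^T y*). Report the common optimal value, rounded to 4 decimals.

The standard primal-dual pair for 'max c^T x s.t. A x <= b, x >= 0' is:
  Dual:  min b^T y  s.t.  A^T y >= c,  y >= 0.

So the dual LP is:
  minimize  8y1 + 5y2 + 11y3 + 6y4
  subject to:
    y1 + y3 + y4 >= 6
    y2 + y3 + y4 >= 1
    y1, y2, y3, y4 >= 0

Solving the primal: x* = (6, 0).
  primal value c^T x* = 36.
Solving the dual: y* = (0, 0, 0, 6).
  dual value b^T y* = 36.
Strong duality: c^T x* = b^T y*. Confirmed.

36


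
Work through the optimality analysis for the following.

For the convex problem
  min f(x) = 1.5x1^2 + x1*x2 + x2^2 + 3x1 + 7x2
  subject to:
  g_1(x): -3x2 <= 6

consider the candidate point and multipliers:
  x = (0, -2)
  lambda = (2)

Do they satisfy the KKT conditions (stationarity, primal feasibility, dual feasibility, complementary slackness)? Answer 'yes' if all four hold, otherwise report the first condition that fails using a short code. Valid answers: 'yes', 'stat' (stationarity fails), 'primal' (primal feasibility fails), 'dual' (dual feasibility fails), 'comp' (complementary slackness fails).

Gradient of f: grad f(x) = Q x + c = (1, 3)
Constraint values g_i(x) = a_i^T x - b_i:
  g_1((0, -2)) = 0
Stationarity residual: grad f(x) + sum_i lambda_i a_i = (1, -3)
  -> stationarity FAILS
Primal feasibility (all g_i <= 0): OK
Dual feasibility (all lambda_i >= 0): OK
Complementary slackness (lambda_i * g_i(x) = 0 for all i): OK

Verdict: the first failing condition is stationarity -> stat.

stat


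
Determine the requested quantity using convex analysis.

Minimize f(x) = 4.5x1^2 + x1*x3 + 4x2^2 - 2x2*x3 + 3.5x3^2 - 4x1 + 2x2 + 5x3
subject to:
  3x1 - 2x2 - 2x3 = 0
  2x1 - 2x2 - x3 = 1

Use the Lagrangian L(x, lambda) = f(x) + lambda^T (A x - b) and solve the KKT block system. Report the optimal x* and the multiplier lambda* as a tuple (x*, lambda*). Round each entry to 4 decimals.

Form the Lagrangian:
  L(x, lambda) = (1/2) x^T Q x + c^T x + lambda^T (A x - b)
Stationarity (grad_x L = 0): Q x + c + A^T lambda = 0.
Primal feasibility: A x = b.

This gives the KKT block system:
  [ Q   A^T ] [ x     ]   [-c ]
  [ A    0  ] [ lambda ] = [ b ]

Solving the linear system:
  x*      = (-0.3889, -1.1944, 0.6111)
  lambda* = (15.6667, -20.0556)
  f(x*)   = 11.1389

x* = (-0.3889, -1.1944, 0.6111), lambda* = (15.6667, -20.0556)


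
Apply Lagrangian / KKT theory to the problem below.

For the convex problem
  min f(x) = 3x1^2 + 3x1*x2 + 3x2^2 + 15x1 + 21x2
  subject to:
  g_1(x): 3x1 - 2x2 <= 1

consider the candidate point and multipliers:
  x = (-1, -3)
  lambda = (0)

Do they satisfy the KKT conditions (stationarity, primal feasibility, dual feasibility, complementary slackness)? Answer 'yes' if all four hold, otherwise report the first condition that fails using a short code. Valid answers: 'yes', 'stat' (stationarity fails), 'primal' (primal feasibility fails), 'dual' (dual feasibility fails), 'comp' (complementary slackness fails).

Gradient of f: grad f(x) = Q x + c = (0, 0)
Constraint values g_i(x) = a_i^T x - b_i:
  g_1((-1, -3)) = 2
Stationarity residual: grad f(x) + sum_i lambda_i a_i = (0, 0)
  -> stationarity OK
Primal feasibility (all g_i <= 0): FAILS
Dual feasibility (all lambda_i >= 0): OK
Complementary slackness (lambda_i * g_i(x) = 0 for all i): OK

Verdict: the first failing condition is primal_feasibility -> primal.

primal
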